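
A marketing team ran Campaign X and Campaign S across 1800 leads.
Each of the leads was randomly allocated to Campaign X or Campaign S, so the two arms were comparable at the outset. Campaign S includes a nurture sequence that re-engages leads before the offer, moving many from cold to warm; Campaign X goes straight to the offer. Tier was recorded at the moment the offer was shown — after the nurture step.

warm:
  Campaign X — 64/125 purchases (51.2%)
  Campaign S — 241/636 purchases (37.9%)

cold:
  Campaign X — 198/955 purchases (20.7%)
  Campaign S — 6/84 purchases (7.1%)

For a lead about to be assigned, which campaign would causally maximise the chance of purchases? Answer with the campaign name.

Campaign S

Engagement tier is recorded after the campaign and is itself shifted by it — it sits on the causal path from campaign to outcome. Conditioning on a mediator would strip out part of the effect we want; the pooled comparison gives the total causal effect.
Pooled: Campaign X 24.3% vs Campaign S 34.3%; Campaign S is higher overall.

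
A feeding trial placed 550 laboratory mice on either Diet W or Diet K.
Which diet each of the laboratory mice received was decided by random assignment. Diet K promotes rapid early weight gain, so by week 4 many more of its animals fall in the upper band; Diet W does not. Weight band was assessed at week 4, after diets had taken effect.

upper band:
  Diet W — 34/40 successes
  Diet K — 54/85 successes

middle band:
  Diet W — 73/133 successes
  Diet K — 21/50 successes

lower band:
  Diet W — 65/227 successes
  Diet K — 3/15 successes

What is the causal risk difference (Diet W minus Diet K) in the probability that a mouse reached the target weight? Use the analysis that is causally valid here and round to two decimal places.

Within every week-4 weight band level Diet W has the higher rate, yet pooled Diet K does — Simpson's reversal.
The distribution of week-4 weight band is itself part of what the diet does — it is an intermediate outcome. Holding it fixed would remove that part of the effect; the total effect is the pooled difference.
The causal difference is the pooled difference: 0.430 − 0.520 = -0.090.

-0.09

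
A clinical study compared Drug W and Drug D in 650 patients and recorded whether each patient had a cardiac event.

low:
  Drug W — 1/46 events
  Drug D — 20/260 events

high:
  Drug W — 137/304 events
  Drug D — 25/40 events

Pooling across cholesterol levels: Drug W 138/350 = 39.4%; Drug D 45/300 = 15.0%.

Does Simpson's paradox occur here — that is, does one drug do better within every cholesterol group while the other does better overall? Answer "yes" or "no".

Within each cholesterol level (low 2.2% vs 7.7%; high 45.1% vs 62.5%), Drug W has the lower rate every time. Pooled: 39.4% vs 15.0% — Drug D has the lower rate overall. The two comparisons disagree.

yes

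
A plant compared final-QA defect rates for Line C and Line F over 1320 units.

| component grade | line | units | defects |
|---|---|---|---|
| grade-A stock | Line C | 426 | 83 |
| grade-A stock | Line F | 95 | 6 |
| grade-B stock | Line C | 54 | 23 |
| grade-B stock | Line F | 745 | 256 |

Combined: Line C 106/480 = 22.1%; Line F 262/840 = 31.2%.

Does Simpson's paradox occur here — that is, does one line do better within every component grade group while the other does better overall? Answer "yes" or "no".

Within each component grade level (grade-A stock 19.5% vs 6.3%; grade-B stock 42.6% vs 34.4%), Line F has the lower rate every time. Pooled: 22.1% vs 31.2% — Line C has the lower rate overall. The two comparisons disagree.

yes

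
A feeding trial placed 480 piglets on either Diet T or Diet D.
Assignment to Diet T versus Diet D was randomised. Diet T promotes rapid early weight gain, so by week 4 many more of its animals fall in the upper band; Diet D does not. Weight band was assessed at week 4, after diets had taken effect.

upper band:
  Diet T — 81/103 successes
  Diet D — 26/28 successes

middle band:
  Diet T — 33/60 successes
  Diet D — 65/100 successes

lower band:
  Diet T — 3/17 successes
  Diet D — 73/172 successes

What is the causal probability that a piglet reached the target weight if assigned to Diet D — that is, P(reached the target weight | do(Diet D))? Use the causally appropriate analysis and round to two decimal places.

0.55

The distribution of week-4 weight band is itself part of what the diet does — it is an intermediate outcome. Holding it fixed would remove that part of the effect; the total effect is the pooled difference.
So P(outcome | do(Diet D)) is just the pooled rate for Diet D: 164/300 = 0.547.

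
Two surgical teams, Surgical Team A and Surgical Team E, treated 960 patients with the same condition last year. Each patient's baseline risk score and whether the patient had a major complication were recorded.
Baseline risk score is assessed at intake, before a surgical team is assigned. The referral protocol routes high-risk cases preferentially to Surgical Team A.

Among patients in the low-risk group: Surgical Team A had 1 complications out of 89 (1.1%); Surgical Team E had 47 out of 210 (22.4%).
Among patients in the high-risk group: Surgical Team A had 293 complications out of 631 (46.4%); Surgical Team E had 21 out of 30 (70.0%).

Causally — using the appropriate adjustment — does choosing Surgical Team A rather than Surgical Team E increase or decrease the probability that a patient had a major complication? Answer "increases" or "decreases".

Within every baseline risk score level Surgical Team A has the lower rate, yet pooled Surgical Team E does — Simpson's reversal.
The imbalance in baseline risk score arose from how patients were allocated, not from anything the surgical team did; and baseline risk score independently affects the outcome. The pooled gap is confounded — condition on baseline risk score.
Within each level — low-risk: 1.1% vs 22.4%; high-risk: 46.4% vs 70.0% — Surgical Team A is lower every time.

decreases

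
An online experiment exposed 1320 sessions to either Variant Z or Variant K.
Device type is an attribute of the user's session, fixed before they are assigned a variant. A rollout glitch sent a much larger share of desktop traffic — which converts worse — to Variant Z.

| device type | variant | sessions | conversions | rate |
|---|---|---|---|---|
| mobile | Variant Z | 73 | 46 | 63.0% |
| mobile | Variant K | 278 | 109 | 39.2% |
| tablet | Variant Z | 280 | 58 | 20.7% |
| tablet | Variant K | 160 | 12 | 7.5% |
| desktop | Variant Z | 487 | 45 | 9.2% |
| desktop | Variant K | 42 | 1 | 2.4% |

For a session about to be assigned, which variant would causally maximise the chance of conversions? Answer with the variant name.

Variant Z

The stratified and pooled comparisons disagree (Variant Z wins within each device type; Variant K wins overall), so the answer turns on the causal role of device type.
Device type is set before the variant has any effect — it is not caused by the variant — and it independently drives the outcome. That makes it a confounder, so the causal comparison is within device type levels.
Within each level — mobile: 63.0% vs 39.2%; tablet: 20.7% vs 7.5%; desktop: 9.2% vs 2.4% — Variant Z is higher every time.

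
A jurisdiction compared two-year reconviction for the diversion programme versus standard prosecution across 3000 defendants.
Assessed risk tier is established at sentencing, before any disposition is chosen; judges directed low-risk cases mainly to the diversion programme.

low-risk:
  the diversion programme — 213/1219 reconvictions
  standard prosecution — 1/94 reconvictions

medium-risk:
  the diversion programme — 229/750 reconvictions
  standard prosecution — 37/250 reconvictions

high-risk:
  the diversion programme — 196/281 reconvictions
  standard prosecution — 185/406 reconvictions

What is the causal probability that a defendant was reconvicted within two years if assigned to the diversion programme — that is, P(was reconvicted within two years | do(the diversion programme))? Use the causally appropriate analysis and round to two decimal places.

standard prosecution is lower inside every assessed risk tier stratum but the diversion programme is lower in aggregate. Whether to stratify depends on how assessed risk tier relates to the disposition.
Nothing the disposition does changes assessed risk tier; the imbalance is an allocation artefact. With assessed risk tier also predicting the outcome, the pooled figure is confounded, and the within-stratum comparison is the causal one.
Standardising the diversion programme to the population assessed risk tier mix: 0.438·213/1219 + 0.333·229/750 + 0.229·196/281 = 0.338.

0.34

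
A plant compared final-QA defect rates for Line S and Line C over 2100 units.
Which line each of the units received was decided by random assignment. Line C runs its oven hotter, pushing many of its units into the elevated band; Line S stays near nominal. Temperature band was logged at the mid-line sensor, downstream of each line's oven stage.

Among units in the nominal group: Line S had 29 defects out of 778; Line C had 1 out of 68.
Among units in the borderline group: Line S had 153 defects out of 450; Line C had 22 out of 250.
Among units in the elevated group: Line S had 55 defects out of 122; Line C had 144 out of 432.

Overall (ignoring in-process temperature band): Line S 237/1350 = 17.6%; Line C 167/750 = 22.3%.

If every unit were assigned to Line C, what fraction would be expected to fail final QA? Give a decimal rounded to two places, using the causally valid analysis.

Within every in-process temperature band level Line C has the lower rate, yet pooled Line S does — Simpson's reversal.
The distribution of in-process temperature band is itself part of what the line does — it is an intermediate outcome. Holding it fixed would remove that part of the effect; the total effect is the pooled difference.
So P(outcome | do(Line C)) is just the pooled rate for Line C: 167/750 = 0.223.

0.22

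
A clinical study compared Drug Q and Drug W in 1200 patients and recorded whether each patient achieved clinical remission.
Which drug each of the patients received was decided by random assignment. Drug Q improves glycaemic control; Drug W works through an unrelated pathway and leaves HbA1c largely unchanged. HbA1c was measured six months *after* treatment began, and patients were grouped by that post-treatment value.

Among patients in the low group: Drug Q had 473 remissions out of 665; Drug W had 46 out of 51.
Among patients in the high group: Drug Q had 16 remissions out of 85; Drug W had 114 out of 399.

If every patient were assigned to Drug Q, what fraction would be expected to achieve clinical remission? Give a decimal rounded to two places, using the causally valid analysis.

0.65

Within every HbA1c level Drug W has the higher rate, yet pooled Drug Q does — Simpson's reversal.
HbA1c here is a post-treatment variable shaped by the drug; conditioning on it would introduce bias rather than remove it. The overall comparison is the causal one.
So P(outcome | do(Drug Q)) is just the pooled rate for Drug Q: 489/750 = 0.652.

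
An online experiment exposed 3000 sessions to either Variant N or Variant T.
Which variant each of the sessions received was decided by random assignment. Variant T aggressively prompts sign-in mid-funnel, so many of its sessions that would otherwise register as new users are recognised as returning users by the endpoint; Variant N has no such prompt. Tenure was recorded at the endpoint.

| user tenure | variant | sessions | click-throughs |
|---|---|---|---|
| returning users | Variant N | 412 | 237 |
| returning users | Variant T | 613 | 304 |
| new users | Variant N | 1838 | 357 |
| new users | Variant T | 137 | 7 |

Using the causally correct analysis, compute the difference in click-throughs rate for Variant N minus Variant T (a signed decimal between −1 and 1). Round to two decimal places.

Within every user tenure level Variant N has the higher rate, yet pooled Variant T does — Simpson's reversal.
User tenure is downstream of the variant. One should not condition on a consequence of treatment, so the overall rates are the right comparison.
The causal difference is the pooled difference: 0.264 − 0.415 = -0.151.

-0.15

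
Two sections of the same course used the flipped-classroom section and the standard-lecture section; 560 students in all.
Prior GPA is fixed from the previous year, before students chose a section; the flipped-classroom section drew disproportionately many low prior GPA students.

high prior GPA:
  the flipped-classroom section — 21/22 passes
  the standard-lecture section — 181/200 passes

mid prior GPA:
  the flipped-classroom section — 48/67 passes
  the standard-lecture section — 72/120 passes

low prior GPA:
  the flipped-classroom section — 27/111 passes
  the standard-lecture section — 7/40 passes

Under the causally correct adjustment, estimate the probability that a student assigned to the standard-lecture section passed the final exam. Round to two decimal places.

Nothing the teaching method does changes prior GPA band; the imbalance is an allocation artefact. With prior GPA band also predicting the outcome, the pooled figure is confounded, and the within-stratum comparison is the causal one.
Standardising the standard-lecture section to the population prior GPA band mix: 0.396·181/200 + 0.334·72/120 + 0.270·7/40 = 0.606.

0.61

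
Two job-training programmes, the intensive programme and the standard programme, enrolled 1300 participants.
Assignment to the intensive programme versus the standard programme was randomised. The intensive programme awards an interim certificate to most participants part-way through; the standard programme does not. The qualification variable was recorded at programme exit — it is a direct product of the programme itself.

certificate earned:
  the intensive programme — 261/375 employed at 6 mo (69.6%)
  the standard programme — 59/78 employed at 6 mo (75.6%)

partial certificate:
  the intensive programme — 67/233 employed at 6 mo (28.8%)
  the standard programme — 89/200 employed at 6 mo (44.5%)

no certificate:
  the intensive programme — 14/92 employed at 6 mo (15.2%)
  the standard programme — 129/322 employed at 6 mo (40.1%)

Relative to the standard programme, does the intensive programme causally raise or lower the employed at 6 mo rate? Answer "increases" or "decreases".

increases

Within every qualification attained during the programme level the standard programme has the higher rate, yet pooled the intensive programme does — Simpson's reversal.
Qualification attained during the programme here is a post-treatment variable shaped by the programme; conditioning on it would introduce bias rather than remove it. The overall comparison is the causal one.
Pooled: the intensive programme 48.9% vs the standard programme 46.2%; the intensive programme is higher overall.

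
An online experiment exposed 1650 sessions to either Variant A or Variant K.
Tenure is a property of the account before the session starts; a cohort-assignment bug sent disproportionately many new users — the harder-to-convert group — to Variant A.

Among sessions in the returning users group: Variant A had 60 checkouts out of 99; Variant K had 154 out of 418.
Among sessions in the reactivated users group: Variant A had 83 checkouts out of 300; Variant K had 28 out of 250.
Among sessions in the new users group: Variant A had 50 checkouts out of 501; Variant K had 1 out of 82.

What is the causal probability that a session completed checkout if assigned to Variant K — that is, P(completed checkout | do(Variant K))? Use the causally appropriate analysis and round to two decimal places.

The stratified and pooled comparisons disagree (Variant A wins within each user tenure; Variant K wins overall), so the answer turns on the causal role of user tenure.
User tenure satisfies the back-door criterion: it is not a descendant of the variant, and it blocks the spurious path from variant to outcome. Adjusting for it (i.e., using the within-user tenure rates) gives the causal effect.
Standardising Variant K to the population user tenure mix: 0.313·154/418 + 0.333·28/250 + 0.353·1/82 = 0.157.

0.16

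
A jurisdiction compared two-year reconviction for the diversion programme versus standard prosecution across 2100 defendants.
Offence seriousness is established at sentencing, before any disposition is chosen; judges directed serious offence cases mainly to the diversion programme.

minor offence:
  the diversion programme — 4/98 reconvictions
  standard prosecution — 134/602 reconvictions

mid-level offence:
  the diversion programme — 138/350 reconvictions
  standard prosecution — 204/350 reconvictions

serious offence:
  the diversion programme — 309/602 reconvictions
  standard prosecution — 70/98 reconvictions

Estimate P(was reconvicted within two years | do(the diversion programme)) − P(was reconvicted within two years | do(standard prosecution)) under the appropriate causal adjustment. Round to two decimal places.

-0.19

Offence seriousness is set before the disposition has any effect — it is not caused by the disposition — and it independently drives the outcome. That makes it a confounder, so the causal comparison is within offence seriousness levels.
Adjusting over the population distribution of offence seriousness: 0.333·(0.041−0.223) + 0.333·(0.394−0.583) + 0.333·(0.513−0.714) = -0.190.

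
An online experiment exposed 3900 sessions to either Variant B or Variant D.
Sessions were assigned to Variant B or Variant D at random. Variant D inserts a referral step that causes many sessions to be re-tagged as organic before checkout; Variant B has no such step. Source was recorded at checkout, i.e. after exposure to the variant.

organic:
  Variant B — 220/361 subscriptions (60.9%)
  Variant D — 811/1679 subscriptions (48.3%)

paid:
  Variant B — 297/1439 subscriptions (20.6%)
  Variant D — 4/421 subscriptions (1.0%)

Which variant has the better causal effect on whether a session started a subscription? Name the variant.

Traffic source is downstream of the variant. One should not condition on a consequence of treatment, so the overall rates are the right comparison.
Pooled: Variant B 28.7% vs Variant D 38.8%; Variant D is higher overall.

Variant D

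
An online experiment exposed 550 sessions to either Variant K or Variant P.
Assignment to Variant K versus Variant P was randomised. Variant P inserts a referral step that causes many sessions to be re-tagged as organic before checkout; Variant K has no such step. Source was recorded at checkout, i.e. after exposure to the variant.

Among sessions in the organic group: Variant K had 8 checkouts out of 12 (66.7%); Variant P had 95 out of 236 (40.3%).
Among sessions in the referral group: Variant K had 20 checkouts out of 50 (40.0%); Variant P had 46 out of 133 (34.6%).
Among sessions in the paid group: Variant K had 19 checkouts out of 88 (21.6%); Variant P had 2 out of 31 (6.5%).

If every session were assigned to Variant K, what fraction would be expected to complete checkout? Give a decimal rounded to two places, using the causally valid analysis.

0.31

Because the variant influences traffic source, traffic source is a post-treatment mediator, not a confounder. Stratifying on it would bias the estimate; the causal effect is the crude pooled difference.
So P(outcome | do(Variant K)) is just the pooled rate for Variant K: 47/150 = 0.313.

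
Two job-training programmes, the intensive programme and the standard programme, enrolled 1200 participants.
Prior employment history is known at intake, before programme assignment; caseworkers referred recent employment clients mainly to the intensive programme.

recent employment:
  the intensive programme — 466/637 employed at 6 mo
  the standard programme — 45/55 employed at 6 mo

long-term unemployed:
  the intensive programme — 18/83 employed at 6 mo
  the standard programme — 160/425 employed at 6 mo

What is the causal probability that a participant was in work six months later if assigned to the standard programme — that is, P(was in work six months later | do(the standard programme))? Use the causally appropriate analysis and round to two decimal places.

0.63

Nothing the programme does changes prior employment history; the imbalance is an allocation artefact. With prior employment history also predicting the outcome, the pooled figure is confounded, and the within-stratum comparison is the causal one.
Standardising the standard programme to the population prior employment history mix: 0.577·45/55 + 0.423·160/425 = 0.631.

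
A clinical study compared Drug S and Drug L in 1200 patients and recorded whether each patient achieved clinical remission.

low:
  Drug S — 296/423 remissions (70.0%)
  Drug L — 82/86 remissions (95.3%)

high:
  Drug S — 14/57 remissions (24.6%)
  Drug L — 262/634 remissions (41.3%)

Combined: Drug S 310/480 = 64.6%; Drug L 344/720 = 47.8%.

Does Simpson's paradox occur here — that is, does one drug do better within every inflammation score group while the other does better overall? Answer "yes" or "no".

Within each inflammation score level (low 70.0% vs 95.3%; high 24.6% vs 41.3%), Drug L has the higher rate every time. Pooled: 64.6% vs 47.8% — Drug S has the higher rate overall. The two comparisons disagree.

yes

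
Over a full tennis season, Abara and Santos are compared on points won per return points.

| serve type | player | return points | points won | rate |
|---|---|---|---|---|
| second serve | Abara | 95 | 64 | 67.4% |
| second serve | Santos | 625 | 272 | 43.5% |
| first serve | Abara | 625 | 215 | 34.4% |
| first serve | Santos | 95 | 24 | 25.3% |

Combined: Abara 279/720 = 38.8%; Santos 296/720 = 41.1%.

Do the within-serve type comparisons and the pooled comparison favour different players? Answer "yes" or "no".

yes

Within each serve type level (second serve 67.4% vs 43.5%; first serve 34.4% vs 25.3%), Abara has the higher rate every time. Pooled: 38.8% vs 41.1% — Santos has the higher rate overall. The two comparisons disagree.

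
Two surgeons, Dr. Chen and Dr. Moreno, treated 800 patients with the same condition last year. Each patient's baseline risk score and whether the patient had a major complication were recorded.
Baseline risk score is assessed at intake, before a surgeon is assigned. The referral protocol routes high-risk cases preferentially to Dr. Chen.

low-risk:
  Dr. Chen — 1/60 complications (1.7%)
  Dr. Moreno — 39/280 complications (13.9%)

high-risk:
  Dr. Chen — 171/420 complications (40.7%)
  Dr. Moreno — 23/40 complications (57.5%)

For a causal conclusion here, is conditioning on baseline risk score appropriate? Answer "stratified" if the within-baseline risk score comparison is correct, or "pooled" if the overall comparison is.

stratified

Baseline risk score differs across surgeons for reasons unrelated to any effect of the surgeon itself, and it separately predicts the outcome — a classic confounder. We must compare within baseline risk score levels.
Within each level — low-risk: 1.7% vs 13.9%; high-risk: 40.7% vs 57.5% — Dr. Chen is lower every time.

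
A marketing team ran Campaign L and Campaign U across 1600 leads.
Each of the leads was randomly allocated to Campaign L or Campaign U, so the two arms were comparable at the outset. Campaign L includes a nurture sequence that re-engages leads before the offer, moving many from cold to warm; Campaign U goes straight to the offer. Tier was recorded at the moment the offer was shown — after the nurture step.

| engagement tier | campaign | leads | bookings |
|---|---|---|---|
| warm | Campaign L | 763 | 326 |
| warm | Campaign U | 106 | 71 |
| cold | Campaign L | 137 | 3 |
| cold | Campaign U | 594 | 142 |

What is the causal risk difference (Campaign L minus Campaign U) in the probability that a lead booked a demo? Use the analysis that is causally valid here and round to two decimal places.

+0.06

Engagement tier lies on the pathway campaign → engagement tier → outcome, so adjusting for it blocks the indirect effect. For the total causal effect of campaign, use the unadjusted pooled rates.
The causal difference is the pooled difference: 0.366 − 0.304 = +0.061.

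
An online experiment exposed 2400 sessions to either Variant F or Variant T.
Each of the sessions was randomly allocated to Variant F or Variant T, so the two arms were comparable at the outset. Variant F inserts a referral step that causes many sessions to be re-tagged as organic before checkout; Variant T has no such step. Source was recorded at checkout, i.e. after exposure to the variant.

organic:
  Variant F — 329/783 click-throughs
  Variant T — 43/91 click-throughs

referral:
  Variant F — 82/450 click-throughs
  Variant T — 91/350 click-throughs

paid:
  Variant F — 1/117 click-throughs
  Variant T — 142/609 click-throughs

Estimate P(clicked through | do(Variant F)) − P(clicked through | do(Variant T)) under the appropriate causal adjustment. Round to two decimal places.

+0.04

Traffic source is downstream of the variant. One should not condition on a consequence of treatment, so the overall rates are the right comparison.
The causal difference is the pooled difference: 0.305 − 0.263 = +0.042.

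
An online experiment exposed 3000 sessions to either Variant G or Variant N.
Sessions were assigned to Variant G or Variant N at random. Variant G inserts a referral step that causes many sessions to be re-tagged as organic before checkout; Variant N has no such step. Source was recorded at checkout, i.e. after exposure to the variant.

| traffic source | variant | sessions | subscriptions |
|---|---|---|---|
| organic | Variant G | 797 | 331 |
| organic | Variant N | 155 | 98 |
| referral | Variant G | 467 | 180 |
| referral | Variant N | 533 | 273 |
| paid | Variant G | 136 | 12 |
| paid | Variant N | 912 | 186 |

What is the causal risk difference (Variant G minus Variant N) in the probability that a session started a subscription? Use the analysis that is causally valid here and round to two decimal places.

+0.03

The traffic source-specific comparison favours Variant N throughout, but the pooled figures favour Variant G. The question is whether to condition on traffic source.
Traffic source is downstream of the variant. One should not condition on a consequence of treatment, so the overall rates are the right comparison.
The causal difference is the pooled difference: 0.374 − 0.348 = +0.025.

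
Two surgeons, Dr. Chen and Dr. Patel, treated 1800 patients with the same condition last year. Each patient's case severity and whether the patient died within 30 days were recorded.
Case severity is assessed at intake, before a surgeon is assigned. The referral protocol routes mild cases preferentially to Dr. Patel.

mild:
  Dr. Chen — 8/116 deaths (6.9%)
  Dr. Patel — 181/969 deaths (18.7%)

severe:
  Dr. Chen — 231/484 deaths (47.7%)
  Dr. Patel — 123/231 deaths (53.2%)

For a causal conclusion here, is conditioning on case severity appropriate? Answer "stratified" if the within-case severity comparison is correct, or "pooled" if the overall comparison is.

Case severity differs across surgeons for reasons unrelated to any effect of the surgeon itself, and it separately predicts the outcome — a classic confounder. We must compare within case severity levels.
Within each level — mild: 6.9% vs 18.7%; severe: 47.7% vs 53.2% — Dr. Chen is lower every time.

stratified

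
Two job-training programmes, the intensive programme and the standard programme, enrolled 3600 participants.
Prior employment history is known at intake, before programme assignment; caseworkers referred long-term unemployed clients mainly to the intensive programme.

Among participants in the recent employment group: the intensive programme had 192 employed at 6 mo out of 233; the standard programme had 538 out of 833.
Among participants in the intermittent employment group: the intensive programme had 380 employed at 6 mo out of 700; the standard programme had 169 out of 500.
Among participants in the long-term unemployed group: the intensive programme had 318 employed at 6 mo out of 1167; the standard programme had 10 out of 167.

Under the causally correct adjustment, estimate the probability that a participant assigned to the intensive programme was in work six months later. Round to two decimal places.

Nothing the programme does changes prior employment history; the imbalance is an allocation artefact. With prior employment history also predicting the outcome, the pooled figure is confounded, and the within-stratum comparison is the causal one.
Standardising the intensive programme to the population prior employment history mix: 0.296·192/233 + 0.333·380/700 + 0.371·318/1167 = 0.526.

0.53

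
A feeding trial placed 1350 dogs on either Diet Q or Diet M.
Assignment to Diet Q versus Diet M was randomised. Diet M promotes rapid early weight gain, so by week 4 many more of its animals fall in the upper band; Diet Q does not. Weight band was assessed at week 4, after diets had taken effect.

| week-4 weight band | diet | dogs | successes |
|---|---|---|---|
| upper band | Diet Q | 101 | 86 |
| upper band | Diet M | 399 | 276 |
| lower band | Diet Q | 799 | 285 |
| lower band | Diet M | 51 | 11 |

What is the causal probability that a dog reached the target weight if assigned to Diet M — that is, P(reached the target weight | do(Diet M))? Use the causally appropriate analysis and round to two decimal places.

Week-4 weight band here is a post-treatment variable shaped by the diet; conditioning on it would introduce bias rather than remove it. The overall comparison is the causal one.
So P(outcome | do(Diet M)) is just the pooled rate for Diet M: 287/450 = 0.638.

0.64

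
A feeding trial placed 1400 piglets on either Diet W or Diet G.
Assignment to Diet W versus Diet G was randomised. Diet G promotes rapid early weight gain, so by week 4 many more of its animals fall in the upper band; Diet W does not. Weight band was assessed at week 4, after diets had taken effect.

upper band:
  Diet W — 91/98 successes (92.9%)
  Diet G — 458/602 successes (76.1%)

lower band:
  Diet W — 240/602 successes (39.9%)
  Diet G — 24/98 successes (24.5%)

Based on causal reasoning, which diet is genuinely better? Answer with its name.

Diet G

The week-4 weight band-specific comparison favours Diet W throughout, but the pooled figures favour Diet G. The question is whether to condition on week-4 weight band.
Week-4 weight band is downstream of the diet. One should not condition on a consequence of treatment, so the overall rates are the right comparison.
Pooled: Diet W 47.3% vs Diet G 68.9%; Diet G is higher overall.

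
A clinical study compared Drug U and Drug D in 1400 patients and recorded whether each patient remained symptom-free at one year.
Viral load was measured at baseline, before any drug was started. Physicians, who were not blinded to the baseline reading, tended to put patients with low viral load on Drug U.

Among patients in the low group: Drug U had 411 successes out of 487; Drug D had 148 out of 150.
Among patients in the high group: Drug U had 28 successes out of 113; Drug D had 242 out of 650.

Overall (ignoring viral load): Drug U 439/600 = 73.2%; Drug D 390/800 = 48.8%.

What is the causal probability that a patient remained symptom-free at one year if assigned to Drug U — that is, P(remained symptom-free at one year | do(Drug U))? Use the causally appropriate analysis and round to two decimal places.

Viral load satisfies the back-door criterion: it is not a descendant of the drug, and it blocks the spurious path from drug to outcome. Adjusting for it (i.e., using the within-viral load rates) gives the causal effect.
Standardising Drug U to the population viral load mix: 0.455·411/487 + 0.545·28/113 = 0.519.

0.52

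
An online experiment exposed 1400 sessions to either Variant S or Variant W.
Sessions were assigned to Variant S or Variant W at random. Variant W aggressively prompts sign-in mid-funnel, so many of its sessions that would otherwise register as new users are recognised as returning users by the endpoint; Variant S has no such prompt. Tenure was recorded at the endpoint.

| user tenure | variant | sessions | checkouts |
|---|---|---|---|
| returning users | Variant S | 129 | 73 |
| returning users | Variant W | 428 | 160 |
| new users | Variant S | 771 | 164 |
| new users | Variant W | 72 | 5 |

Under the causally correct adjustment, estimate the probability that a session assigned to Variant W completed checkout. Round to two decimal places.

User tenure here is a post-treatment variable shaped by the variant; conditioning on it would introduce bias rather than remove it. The overall comparison is the causal one.
So P(outcome | do(Variant W)) is just the pooled rate for Variant W: 165/500 = 0.330.

0.33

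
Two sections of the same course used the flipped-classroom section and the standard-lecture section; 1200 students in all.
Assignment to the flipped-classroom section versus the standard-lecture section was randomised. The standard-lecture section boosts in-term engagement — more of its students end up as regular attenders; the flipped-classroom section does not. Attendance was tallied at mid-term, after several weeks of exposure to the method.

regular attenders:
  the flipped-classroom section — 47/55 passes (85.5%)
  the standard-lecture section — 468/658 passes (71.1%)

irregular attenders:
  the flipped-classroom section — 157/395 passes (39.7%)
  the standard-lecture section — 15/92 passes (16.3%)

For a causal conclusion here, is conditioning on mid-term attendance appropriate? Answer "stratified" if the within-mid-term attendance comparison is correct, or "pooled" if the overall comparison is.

pooled

Within every mid-term attendance level the flipped-classroom section has the higher rate, yet pooled the standard-lecture section does — Simpson's reversal.
Stratifying would compare teaching methods among students the teaching methods themselves sorted into mid-term attendance groups — a form of selection on an intermediate. The unconditioned pooled rates give the total causal effect.
Pooled: the flipped-classroom section 45.3% vs the standard-lecture section 64.4%; the standard-lecture section is higher overall.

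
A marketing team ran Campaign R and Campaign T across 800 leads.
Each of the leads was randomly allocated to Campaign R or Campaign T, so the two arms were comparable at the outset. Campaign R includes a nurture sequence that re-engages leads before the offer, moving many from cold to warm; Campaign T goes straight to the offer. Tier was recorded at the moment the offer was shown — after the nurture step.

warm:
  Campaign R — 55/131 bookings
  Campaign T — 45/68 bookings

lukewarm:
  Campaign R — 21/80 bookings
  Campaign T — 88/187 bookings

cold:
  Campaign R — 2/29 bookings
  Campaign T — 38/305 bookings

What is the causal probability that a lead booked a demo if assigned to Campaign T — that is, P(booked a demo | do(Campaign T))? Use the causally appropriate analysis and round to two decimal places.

0.31

Campaign T is higher inside every engagement tier stratum but Campaign R is higher in aggregate. Whether to stratify depends on how engagement tier relates to the campaign.
The distribution of engagement tier is itself part of what the campaign does — it is an intermediate outcome. Holding it fixed would remove that part of the effect; the total effect is the pooled difference.
So P(outcome | do(Campaign T)) is just the pooled rate for Campaign T: 171/560 = 0.305.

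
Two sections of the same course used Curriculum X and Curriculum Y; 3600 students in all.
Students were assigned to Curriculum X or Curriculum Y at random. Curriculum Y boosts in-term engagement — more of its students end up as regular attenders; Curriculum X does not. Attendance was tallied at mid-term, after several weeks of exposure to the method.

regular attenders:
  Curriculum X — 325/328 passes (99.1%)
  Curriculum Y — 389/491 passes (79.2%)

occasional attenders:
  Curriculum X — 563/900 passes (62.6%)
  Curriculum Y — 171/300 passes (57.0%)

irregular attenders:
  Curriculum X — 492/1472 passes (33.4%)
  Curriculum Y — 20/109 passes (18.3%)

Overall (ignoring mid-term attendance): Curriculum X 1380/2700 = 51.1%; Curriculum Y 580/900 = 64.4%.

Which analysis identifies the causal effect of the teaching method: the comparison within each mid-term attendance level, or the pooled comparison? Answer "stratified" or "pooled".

pooled

Stratifying would compare teaching methods among students the teaching methods themselves sorted into mid-term attendance groups — a form of selection on an intermediate. The unconditioned pooled rates give the total causal effect.
Pooled: Curriculum X 51.1% vs Curriculum Y 64.4%; Curriculum Y is higher overall.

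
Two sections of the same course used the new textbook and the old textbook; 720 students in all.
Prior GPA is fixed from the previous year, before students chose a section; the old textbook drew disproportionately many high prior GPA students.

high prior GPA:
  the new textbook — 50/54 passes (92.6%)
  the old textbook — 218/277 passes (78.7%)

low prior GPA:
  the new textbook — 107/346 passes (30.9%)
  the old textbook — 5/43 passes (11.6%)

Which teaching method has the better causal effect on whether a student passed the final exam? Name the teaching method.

the new textbook

Prior GPA band differs across teaching methods for reasons unrelated to any effect of the teaching method itself, and it separately predicts the outcome — a classic confounder. We must compare within prior GPA band levels.
Within each level — high prior GPA: 92.6% vs 78.7%; low prior GPA: 30.9% vs 11.6% — the new textbook is higher every time.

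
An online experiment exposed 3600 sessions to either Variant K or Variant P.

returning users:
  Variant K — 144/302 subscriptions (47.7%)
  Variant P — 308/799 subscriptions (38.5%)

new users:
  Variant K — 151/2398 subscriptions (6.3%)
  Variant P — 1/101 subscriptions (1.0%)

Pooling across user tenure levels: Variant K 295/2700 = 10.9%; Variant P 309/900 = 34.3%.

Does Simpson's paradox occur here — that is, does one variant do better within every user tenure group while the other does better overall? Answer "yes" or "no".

yes

Within each user tenure level (returning users 47.7% vs 38.5%; new users 6.3% vs 1.0%), Variant K has the higher rate every time. Pooled: 10.9% vs 34.3% — Variant P has the higher rate overall. The two comparisons disagree.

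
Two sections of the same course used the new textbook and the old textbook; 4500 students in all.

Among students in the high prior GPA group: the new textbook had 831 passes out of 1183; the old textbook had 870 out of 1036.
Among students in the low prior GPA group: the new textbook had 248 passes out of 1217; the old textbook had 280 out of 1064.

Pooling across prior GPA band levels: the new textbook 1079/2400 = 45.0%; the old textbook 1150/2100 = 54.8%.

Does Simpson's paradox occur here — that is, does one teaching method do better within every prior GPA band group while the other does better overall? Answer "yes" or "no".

Within each prior GPA band level (high prior GPA 70.2% vs 84.0%; low prior GPA 20.4% vs 26.3%), the old textbook has the higher rate every time. Pooled: 45.0% vs 54.8% — the old textbook has the higher rate overall. They agree.

no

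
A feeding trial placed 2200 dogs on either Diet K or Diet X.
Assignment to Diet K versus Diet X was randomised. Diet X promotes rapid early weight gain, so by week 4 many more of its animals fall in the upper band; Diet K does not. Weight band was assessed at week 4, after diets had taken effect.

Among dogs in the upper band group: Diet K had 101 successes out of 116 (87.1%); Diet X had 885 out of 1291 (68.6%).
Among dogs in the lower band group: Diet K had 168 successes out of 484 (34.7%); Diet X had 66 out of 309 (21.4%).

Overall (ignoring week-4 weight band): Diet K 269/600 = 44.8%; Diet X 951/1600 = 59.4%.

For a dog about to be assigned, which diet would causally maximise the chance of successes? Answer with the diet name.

Diet X

Week-4 weight band is recorded after the diet and is itself shifted by it — it sits on the causal path from diet to outcome. Conditioning on a mediator would strip out part of the effect we want; the pooled comparison gives the total causal effect.
Pooled: Diet K 44.8% vs Diet X 59.4%; Diet X is higher overall.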